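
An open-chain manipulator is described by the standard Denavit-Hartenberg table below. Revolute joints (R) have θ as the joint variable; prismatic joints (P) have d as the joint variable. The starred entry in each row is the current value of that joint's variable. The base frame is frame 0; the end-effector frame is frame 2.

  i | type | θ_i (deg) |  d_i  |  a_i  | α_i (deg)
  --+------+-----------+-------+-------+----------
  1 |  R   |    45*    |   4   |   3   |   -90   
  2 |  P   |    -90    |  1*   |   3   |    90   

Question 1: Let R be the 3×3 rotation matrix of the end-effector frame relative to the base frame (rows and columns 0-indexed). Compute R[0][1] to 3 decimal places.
End-effector y-axis (col 1 of R) = (-0.7071,0.7071,0.0000)
R[0][1] = -0.7071

-0.707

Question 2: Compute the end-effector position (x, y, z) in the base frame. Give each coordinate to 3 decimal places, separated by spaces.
1.414 2.828 7.000

after link 1: o_1 = (2.1213, 2.1213, 4.0000)
after link 2: o_2 = (1.4142, 2.8284, 7.0000)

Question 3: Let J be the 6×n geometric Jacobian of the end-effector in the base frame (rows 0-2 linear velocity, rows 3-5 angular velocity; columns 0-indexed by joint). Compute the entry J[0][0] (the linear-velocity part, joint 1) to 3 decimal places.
-2.828

axis z_0 = ẑ; lever o_n−o_0 = (1.4142,2.8284,7.0000)
cross product → J_v[:, 0] = (-2.8284,1.4142,0.0000)
J_ω[:, 0] = z_0
entry J[0][0] = -2.8284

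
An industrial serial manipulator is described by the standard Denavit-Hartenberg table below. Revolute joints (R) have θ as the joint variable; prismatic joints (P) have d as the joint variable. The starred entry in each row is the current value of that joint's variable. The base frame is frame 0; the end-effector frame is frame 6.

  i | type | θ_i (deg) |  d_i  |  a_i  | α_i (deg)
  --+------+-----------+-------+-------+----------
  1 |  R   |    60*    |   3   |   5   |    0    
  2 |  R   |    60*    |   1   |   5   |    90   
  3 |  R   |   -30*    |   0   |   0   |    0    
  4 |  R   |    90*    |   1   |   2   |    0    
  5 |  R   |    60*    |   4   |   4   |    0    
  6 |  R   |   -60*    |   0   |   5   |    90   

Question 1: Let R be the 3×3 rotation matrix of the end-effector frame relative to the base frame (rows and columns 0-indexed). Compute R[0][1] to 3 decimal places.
End-effector y-axis (col 1 of R) = (0.8660,0.5000,0.0000)
R[0][1] = 0.8660

0.866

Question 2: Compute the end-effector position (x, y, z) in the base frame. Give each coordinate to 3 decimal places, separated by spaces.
after link 1: o_1 = (2.5000, 4.3301, 3.0000)
after link 2: o_2 = (0.0000, 8.6603, 4.0000)
after link 3: o_3 = (0.0000, 8.6603, 4.0000)
after link 4: o_4 = (0.3660, 10.0263, 5.7321)
after link 5: o_5 = (4.8301, 10.2942, 9.1962)
after link 6: o_6 = (3.5801, 12.4593, 13.5263)

3.580 12.459 13.526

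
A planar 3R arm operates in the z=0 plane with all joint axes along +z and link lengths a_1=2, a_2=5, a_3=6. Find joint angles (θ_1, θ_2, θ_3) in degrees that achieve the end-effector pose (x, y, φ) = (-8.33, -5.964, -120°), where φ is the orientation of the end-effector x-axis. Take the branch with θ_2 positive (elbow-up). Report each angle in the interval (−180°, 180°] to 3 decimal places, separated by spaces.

wrist centre = target − a_3·(cos φ, sin φ) = (-5.3300, -0.7678)
cos θ_2 = (28.9985−2²−5²)/(2·2·5) = -0.0001; θ_2 = 90.0043° (elbow-up)
β = atan2(-0.7678,-5.3300) = -171.8023°; ψ = atan2(5.0000,1.9996) = 68.2023°
θ_1 = β − ψ = -240.0046°
θ_3 = φ − θ_1 − θ_2 = 30.0003° (wrapped to (-180°,180°])

119.995 90.004 30.000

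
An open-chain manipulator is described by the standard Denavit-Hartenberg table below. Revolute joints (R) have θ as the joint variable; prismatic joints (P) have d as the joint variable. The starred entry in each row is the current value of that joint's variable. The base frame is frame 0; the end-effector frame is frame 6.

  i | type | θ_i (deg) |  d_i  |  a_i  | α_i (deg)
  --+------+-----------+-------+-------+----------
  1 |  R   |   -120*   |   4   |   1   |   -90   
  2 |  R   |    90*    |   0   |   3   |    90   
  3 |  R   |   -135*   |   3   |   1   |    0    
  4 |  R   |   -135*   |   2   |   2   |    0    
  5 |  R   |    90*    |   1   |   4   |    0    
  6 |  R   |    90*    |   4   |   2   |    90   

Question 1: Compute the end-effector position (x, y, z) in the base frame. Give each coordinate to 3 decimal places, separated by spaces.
after link 1: o_1 = (-0.5000, -0.8660, 4.0000)
after link 2: o_2 = (-0.5000, -0.8660, 1.0000)
after link 3: o_3 = (-2.6124, -3.1105, 1.7071)
after link 4: o_4 = (-1.8803, -5.8426, 1.7071)
after link 5: o_5 = (-2.3803, -6.7086, 5.7071)
after link 6: o_6 = (-6.1124, -9.1727, 5.7071)

-6.112 -9.173 5.707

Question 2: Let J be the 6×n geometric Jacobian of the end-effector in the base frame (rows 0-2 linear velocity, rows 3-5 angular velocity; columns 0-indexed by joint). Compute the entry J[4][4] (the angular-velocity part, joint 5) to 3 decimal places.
-0.866

axis z_4 = (-0.5000,-0.8660,0.0000); lever o_n−o_4 = (-4.2321,-3.3301,4.0000)
cross product → J_v[:, 4] = (-3.4641,2.0000,-2.0000)
J_ω[:, 4] = z_4
entry J[4][4] = -0.8660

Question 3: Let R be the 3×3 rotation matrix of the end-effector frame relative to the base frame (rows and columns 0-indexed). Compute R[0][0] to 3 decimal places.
-0.866

End-effector x-axis (col 0 of R) = (-0.8660,0.5000,-0.0000)
R[0][0] = -0.8660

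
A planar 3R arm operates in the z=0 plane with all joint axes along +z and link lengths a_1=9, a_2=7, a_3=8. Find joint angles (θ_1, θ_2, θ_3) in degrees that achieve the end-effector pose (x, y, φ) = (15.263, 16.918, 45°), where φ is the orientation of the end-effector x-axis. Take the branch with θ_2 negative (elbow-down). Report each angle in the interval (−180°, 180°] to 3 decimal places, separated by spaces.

wrist centre = target − a_3·(cos φ, sin φ) = (9.6061, 11.2611)
cos θ_2 = (219.0914−9²−7²)/(2·9·7) = 0.7071; θ_2 = -45.0026° (elbow-down)
β = atan2(11.2611,9.6061) = 49.5347°; ψ = atan2(-4.9500,13.9495) = -19.5372°
θ_1 = β − ψ = 69.0718°
θ_3 = φ − θ_1 − θ_2 = 20.9307° (wrapped to (-180°,180°])

69.072 -45.003 20.931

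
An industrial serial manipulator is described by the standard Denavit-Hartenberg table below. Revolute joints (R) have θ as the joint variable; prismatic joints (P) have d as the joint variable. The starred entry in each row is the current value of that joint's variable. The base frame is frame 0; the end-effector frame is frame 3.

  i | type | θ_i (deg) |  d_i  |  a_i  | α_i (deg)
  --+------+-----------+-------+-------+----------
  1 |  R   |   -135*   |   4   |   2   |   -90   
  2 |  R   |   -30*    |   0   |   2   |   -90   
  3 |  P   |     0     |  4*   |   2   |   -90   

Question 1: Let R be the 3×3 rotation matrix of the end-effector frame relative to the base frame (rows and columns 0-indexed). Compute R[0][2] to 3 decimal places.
End-effector z-axis (col 2 of R) = (-0.7071,0.7071,-0.0000)
R[0][2] = -0.7071

-0.707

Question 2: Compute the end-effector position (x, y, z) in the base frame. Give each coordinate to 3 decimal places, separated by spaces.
-5.278 -5.278 2.536

after link 1: o_1 = (-1.4142, -1.4142, 4.0000)
after link 2: o_2 = (-2.6390, -2.6390, 5.0000)
after link 3: o_3 = (-5.2779, -5.2779, 2.5359)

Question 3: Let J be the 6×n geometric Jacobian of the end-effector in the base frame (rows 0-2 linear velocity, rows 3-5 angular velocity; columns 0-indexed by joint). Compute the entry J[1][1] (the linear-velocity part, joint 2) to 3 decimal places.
1.035

axis z_1 = (0.7071,-0.7071,0.0000); lever o_n−o_1 = (-3.8637,-3.8637,-1.4641)
cross product → J_v[:, 1] = (1.0353,1.0353,-5.4641)
J_ω[:, 1] = z_1
entry J[1][1] = 1.0353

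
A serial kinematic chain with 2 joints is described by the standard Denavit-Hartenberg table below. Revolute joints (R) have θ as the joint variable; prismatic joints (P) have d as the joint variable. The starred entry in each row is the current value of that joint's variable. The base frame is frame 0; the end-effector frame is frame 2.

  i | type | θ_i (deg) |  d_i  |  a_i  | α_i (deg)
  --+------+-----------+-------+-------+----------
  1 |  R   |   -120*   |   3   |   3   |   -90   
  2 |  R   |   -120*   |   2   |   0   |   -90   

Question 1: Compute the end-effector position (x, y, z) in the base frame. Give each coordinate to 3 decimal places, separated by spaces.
after link 1: o_1 = (-1.5000, -2.5981, 3.0000)
after link 2: o_2 = (0.2321, -3.5981, 3.0000)

0.232 -3.598 3.000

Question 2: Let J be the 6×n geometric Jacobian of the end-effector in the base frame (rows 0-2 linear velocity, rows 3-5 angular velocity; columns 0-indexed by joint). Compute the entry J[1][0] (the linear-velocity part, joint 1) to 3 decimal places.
0.232

axis z_0 = ẑ; lever o_n−o_0 = (0.2321,-3.5981,3.0000)
cross product → J_v[:, 0] = (3.5981,0.2321,-0.0000)
J_ω[:, 0] = z_0
entry J[1][0] = 0.2321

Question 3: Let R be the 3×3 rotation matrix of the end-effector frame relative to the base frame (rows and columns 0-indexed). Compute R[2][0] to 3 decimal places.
0.866

End-effector x-axis (col 0 of R) = (0.2500,0.4330,0.8660)
R[2][0] = 0.8660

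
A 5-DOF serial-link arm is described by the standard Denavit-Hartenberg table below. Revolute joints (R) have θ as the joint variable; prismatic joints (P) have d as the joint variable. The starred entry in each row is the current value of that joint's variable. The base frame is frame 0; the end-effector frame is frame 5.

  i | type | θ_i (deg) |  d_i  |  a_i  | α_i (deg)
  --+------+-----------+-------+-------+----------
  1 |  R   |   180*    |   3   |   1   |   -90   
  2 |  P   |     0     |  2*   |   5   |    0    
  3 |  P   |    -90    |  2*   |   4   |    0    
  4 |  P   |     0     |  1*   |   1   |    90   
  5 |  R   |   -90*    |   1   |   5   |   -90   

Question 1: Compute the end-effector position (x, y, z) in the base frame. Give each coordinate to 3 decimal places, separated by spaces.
-5.000 0.000 8.000

after link 1: o_1 = (-1.0000, 0.0000, 3.0000)
after link 2: o_2 = (-6.0000, -2.0000, 3.0000)
after link 3: o_3 = (-6.0000, -4.0000, 7.0000)
after link 4: o_4 = (-6.0000, -5.0000, 8.0000)
after link 5: o_5 = (-5.0000, 0.0000, 8.0000)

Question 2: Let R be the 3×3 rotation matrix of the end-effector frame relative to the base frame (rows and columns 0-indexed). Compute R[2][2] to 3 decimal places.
End-effector z-axis (col 2 of R) = (0.0000,0.0000,1.0000)
R[2][2] = 1.0000

1.000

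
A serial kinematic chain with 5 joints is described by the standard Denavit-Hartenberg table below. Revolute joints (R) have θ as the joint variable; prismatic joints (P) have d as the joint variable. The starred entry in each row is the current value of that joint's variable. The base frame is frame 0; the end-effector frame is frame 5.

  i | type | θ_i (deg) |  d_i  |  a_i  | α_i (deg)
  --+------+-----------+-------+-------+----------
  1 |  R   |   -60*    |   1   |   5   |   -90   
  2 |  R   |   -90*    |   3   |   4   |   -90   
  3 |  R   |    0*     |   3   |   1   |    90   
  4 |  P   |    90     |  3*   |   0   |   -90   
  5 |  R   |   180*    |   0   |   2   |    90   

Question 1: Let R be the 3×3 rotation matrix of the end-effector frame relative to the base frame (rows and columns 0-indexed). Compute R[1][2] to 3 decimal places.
-0.500

End-effector z-axis (col 2 of R) = (-0.8660,-0.5000,-0.0000)
R[1][2] = -0.5000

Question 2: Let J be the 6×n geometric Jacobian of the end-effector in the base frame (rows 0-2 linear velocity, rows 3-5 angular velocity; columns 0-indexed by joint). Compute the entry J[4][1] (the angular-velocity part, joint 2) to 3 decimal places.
axis z_1 = (0.8660,0.5000,0.0000); lever o_n−o_1 = (5.6962,2.1340,5.0000)
cross product → J_v[:, 1] = (2.5000,-4.3301,-1.0000)
J_ω[:, 1] = z_1
entry J[4][1] = 0.5000

0.500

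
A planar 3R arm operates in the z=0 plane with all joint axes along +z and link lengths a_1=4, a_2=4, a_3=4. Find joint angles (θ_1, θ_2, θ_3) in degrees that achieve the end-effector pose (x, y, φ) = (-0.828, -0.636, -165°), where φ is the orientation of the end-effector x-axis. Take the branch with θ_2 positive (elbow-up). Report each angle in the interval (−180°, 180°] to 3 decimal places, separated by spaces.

wrist centre = target − a_3·(cos φ, sin φ) = (3.0357, 0.3993)
cos θ_2 = (9.3749−4²−4²)/(2·4·4) = -0.7070; θ_2 = 134.9941° (elbow-up)
β = atan2(0.3993,3.0357) = 7.4929°; ψ = atan2(2.8287,1.1719) = 67.4970°
θ_1 = β − ψ = -60.0041°
θ_3 = φ − θ_1 − θ_2 = 120.0100° (wrapped to (-180°,180°])

-60.004 134.994 120.010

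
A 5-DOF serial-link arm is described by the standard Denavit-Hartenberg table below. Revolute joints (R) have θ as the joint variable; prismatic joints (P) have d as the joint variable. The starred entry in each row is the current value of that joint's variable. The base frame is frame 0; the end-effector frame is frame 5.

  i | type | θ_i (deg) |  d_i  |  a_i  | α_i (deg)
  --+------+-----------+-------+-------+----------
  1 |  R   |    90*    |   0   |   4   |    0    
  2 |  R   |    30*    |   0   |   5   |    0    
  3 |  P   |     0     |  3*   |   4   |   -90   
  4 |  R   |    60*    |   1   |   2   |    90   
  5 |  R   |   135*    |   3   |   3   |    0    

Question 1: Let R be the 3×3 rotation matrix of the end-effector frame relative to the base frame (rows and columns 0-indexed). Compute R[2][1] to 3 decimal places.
0.612

End-effector y-axis (col 1 of R) = (0.7891,0.0474,0.6124)
R[2][1] = 0.6124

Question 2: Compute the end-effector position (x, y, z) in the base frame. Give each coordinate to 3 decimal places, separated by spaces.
-8.472 12.431 4.605

after link 1: o_1 = (0.0000, 4.0000, 0.0000)
after link 2: o_2 = (-2.5000, 8.3301, 0.0000)
after link 3: o_3 = (-4.5000, 11.7942, 3.0000)
after link 4: o_4 = (-5.8660, 12.1603, 1.2679)
after link 5: o_5 = (-8.4719, 12.4310, 4.6051)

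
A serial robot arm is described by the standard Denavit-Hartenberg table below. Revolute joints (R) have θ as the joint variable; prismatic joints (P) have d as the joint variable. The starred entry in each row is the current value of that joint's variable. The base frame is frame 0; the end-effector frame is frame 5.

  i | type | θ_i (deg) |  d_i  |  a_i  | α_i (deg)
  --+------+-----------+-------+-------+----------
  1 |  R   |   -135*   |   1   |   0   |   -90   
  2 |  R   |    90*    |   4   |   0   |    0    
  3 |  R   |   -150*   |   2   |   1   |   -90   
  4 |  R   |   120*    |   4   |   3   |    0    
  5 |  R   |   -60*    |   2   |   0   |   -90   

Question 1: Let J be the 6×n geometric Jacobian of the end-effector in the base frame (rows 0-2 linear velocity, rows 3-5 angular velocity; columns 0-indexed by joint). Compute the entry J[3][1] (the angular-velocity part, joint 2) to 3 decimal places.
axis z_1 = (0.7071,-0.7071,0.0000); lever o_n−o_1 = (-1.0919,-5.9030,-3.4330)
cross product → J_v[:, 1] = (2.4275,2.4275,-4.9462)
J_ω[:, 1] = z_1
entry J[3][1] = 0.7071

0.707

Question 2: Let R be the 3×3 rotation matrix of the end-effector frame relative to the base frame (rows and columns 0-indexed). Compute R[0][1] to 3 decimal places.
End-effector y-axis (col 1 of R) = (0.6124,0.6124,0.5000)
R[0][1] = 0.6124

0.612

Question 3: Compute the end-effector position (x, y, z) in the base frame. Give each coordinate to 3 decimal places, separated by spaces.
-1.092 -5.903 -2.433

after link 1: o_1 = (0.0000, 0.0000, 1.0000)
after link 2: o_2 = (2.8284, -2.8284, 1.0000)
after link 3: o_3 = (3.8891, -4.5962, 1.8660)
after link 4: o_4 = (0.1328, -4.6782, -1.4330)
after link 5: o_5 = (-1.0919, -5.9030, -2.4330)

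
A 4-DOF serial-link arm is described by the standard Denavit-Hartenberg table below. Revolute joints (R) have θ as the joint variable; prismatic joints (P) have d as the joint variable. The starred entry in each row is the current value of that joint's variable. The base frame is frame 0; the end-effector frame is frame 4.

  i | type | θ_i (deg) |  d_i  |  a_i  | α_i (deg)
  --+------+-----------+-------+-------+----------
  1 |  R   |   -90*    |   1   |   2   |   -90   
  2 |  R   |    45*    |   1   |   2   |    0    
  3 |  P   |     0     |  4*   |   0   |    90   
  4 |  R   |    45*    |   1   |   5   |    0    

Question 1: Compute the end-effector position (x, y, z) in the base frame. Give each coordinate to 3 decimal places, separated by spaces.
8.536 -6.621 -2.207

after link 1: o_1 = (0.0000, -2.0000, 1.0000)
after link 2: o_2 = (1.0000, -3.4142, -0.4142)
after link 3: o_3 = (5.0000, -3.4142, -0.4142)
after link 4: o_4 = (8.5355, -6.6213, -2.2071)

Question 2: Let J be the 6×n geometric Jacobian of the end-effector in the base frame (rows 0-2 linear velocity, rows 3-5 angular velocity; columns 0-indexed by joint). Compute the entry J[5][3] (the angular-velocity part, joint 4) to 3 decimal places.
0.707

axis z_3 = (0.0000,-0.7071,0.7071); lever o_n−o_3 = (3.5355,-3.2071,-1.7929)
cross product → J_v[:, 3] = (3.5355,2.5000,2.5000)
J_ω[:, 3] = z_3
entry J[5][3] = 0.7071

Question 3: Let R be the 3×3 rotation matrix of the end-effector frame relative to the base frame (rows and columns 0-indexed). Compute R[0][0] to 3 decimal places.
End-effector x-axis (col 0 of R) = (0.7071,-0.5000,-0.5000)
R[0][0] = 0.7071

0.707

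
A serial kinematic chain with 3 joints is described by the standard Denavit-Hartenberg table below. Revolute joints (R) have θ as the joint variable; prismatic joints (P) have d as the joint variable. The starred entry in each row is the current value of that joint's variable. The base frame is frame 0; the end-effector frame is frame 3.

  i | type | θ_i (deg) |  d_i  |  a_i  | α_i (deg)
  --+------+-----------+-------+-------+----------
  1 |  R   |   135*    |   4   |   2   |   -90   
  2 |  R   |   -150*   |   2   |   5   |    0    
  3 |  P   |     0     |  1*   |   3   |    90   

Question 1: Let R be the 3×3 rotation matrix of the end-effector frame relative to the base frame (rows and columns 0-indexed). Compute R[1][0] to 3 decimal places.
-0.612

End-effector x-axis (col 0 of R) = (0.6124,-0.6124,0.5000)
R[1][0] = -0.6124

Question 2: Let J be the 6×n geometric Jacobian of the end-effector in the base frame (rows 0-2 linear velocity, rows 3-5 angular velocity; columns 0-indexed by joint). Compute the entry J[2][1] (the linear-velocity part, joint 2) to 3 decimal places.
6.928

axis z_1 = (-0.7071,-0.7071,0.0000); lever o_n−o_1 = (2.7777,-7.0203,4.0000)
cross product → J_v[:, 1] = (-2.8284,2.8284,6.9282)
J_ω[:, 1] = z_1
entry J[2][1] = 6.9282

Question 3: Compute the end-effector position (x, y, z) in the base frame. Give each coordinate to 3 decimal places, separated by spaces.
1.363 -5.606 8.000

after link 1: o_1 = (-1.4142, 1.4142, 4.0000)
after link 2: o_2 = (0.2334, -3.0619, 6.5000)
after link 3: o_3 = (1.3634, -5.6061, 8.0000)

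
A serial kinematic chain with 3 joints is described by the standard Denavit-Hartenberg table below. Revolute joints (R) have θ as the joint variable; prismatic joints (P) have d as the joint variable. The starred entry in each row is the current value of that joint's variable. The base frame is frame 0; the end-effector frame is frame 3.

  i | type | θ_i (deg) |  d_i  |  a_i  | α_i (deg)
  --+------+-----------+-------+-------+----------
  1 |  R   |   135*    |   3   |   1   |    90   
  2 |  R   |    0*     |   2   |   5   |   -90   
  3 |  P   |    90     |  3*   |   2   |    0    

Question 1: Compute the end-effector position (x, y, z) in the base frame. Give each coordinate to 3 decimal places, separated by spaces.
-4.243 4.243 6.000

after link 1: o_1 = (-0.7071, 0.7071, 3.0000)
after link 2: o_2 = (-2.8284, 5.6569, 3.0000)
after link 3: o_3 = (-4.2426, 4.2426, 6.0000)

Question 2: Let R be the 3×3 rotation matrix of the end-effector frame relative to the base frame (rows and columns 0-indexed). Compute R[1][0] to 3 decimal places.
End-effector x-axis (col 0 of R) = (-0.7071,-0.7071,0.0000)
R[1][0] = -0.7071

-0.707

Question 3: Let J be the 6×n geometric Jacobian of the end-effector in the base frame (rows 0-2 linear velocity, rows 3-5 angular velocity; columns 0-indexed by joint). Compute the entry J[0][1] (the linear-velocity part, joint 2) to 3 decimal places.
axis z_1 = (0.7071,0.7071,0.0000); lever o_n−o_1 = (-3.5355,3.5355,3.0000)
cross product → J_v[:, 1] = (2.1213,-2.1213,5.0000)
J_ω[:, 1] = z_1
entry J[0][1] = 2.1213

2.121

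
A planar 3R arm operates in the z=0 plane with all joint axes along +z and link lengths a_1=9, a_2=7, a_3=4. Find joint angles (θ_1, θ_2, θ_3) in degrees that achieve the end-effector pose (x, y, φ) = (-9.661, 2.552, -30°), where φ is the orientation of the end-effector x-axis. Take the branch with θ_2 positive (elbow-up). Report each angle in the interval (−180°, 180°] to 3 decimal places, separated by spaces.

134.998 60.006 134.996

wrist centre = target − a_3·(cos φ, sin φ) = (-13.1251, 4.5520)
cos θ_2 = (192.9890−9²−7²)/(2·9·7) = 0.4999; θ_2 = 60.0058° (elbow-up)
β = atan2(4.5520,-13.1251) = 160.8726°; ψ = atan2(6.0625,12.4994) = 25.8746°
θ_1 = β − ψ = 134.9980°
θ_3 = φ − θ_1 − θ_2 = 134.9962° (wrapped to (-180°,180°])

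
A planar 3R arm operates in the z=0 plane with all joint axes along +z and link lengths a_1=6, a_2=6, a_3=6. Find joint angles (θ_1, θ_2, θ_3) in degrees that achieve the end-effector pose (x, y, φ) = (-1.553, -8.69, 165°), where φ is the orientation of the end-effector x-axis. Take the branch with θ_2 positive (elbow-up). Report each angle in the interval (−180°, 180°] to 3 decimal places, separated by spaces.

-89.998 44.995 -149.996

wrist centre = target − a_3·(cos φ, sin φ) = (4.2426, -10.2429)
cos θ_2 = (122.9166−6²−6²)/(2·6·6) = 0.7072; θ_2 = 44.9945° (elbow-up)
β = atan2(-10.2429,4.2426) = -67.5010°; ψ = atan2(4.2422,10.2430) = 22.4973°
θ_1 = β − ψ = -89.9982°
θ_3 = φ − θ_1 − θ_2 = -149.9963° (wrapped to (-180°,180°])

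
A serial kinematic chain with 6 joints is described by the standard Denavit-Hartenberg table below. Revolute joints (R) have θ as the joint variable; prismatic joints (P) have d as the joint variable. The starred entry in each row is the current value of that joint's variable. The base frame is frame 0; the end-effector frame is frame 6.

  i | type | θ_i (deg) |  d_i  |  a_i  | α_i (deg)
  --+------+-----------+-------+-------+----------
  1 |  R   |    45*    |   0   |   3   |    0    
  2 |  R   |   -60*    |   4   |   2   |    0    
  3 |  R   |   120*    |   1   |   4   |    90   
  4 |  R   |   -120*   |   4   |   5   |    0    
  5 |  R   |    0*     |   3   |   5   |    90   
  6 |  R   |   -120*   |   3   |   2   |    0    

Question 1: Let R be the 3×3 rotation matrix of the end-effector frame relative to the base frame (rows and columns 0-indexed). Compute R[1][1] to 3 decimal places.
End-effector y-axis (col 1 of R) = (-0.3709,-0.5477,-0.7500)
R[1][1] = -0.5477

-0.548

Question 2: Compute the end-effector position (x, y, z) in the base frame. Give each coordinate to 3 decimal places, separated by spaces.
9.943 -0.025 -1.294

after link 1: o_1 = (2.1213, 2.1213, 0.0000)
after link 2: o_2 = (4.0532, 1.6037, 4.0000)
after link 3: o_3 = (3.0179, 5.4674, 5.0000)
after link 4: o_4 = (7.5286, 4.0878, 0.6699)
after link 5: o_5 = (11.0735, 2.4495, -3.6603)
after link 6: o_6 = (9.9435, -0.0254, -1.2942)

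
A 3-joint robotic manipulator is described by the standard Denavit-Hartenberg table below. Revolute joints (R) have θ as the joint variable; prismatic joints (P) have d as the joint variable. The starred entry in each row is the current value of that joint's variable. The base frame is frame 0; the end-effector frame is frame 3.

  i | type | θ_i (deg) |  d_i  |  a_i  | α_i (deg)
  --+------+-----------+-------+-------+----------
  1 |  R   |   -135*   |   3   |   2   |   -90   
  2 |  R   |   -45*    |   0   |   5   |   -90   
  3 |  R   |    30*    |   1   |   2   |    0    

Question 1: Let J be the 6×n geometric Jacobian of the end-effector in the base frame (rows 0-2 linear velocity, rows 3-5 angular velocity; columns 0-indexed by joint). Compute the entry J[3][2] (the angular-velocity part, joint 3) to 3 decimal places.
-0.500

axis z_2 = (-0.5000,-0.5000,-0.7071); lever o_n−o_2 = (-2.0731,-0.6589,0.5176)
cross product → J_v[:, 2] = (-0.7247,1.7247,-0.7071)
J_ω[:, 2] = z_2
entry J[3][2] = -0.5000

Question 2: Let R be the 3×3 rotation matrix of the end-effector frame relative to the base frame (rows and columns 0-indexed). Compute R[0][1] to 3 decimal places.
End-effector y-axis (col 1 of R) = (-0.3624,0.8624,-0.3536)
R[0][1] = -0.3624

-0.362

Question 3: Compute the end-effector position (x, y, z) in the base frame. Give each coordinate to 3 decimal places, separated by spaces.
-5.987 -4.573 7.053

after link 1: o_1 = (-1.4142, -1.4142, 3.0000)
after link 2: o_2 = (-3.9142, -3.9142, 6.5355)
after link 3: o_3 = (-5.9873, -4.5731, 7.0532)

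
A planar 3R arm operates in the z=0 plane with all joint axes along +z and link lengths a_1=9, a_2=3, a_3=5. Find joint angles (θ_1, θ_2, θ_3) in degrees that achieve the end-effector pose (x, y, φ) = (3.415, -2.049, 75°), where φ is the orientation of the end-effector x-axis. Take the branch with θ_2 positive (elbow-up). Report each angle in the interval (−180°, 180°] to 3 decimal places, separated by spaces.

wrist centre = target − a_3·(cos φ, sin φ) = (2.1209, -6.8786)
cos θ_2 = (51.8138−9²−3²)/(2·9·3) = -0.7072; θ_2 = 135.0037° (elbow-up)
β = atan2(-6.8786,2.1209) = -72.8638°; ψ = atan2(2.1212,6.8785) = 17.1386°
θ_1 = β − ψ = -90.0023°
θ_3 = φ − θ_1 − θ_2 = 29.9986° (wrapped to (-180°,180°])

-90.002 135.004 29.999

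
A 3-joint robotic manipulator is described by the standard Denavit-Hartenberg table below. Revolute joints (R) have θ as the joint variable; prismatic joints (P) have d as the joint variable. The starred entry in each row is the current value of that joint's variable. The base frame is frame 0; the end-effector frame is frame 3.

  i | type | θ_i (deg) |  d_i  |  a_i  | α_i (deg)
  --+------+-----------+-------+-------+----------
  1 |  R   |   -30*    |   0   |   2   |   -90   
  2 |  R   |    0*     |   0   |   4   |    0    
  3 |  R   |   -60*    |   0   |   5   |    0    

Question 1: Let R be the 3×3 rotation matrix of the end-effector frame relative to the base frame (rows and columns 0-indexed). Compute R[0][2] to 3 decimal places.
End-effector z-axis (col 2 of R) = (0.5000,0.8660,0.0000)
R[0][2] = 0.5000

0.500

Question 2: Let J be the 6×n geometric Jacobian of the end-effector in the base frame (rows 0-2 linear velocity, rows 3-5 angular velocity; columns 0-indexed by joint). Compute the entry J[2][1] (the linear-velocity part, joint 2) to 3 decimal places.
-6.500

axis z_1 = (0.5000,0.8660,0.0000); lever o_n−o_1 = (5.6292,-3.2500,4.3301)
cross product → J_v[:, 1] = (3.7500,-2.1651,-6.5000)
J_ω[:, 1] = z_1
entry J[2][1] = -6.5000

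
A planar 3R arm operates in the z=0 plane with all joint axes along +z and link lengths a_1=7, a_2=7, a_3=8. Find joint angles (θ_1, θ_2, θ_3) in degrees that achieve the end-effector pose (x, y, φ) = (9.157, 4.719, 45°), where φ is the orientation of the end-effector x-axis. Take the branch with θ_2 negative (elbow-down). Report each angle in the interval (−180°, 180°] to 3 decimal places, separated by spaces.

59.999 -149.999 134.999

wrist centre = target − a_3·(cos φ, sin φ) = (3.5001, -0.9379)
cos θ_2 = (13.1306−7²−7²)/(2·7·7) = -0.8660; θ_2 = -149.9987° (elbow-down)
β = atan2(-0.9379,3.5001) = -14.9999°; ψ = atan2(-3.5001,0.9379) = -74.9994°
θ_1 = β − ψ = 59.9995°
θ_3 = φ − θ_1 − θ_2 = 134.9993° (wrapped to (-180°,180°])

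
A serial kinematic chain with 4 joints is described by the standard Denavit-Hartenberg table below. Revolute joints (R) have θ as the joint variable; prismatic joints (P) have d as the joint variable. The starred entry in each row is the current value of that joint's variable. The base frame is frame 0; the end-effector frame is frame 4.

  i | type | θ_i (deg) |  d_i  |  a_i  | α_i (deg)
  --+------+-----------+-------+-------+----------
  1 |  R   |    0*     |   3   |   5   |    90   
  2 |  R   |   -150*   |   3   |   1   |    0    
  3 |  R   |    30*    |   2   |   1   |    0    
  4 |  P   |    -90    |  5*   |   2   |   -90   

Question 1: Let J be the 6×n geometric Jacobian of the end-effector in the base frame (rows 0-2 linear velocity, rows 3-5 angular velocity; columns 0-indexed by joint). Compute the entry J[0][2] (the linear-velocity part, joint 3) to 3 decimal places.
axis z_2 = (0.0000,-1.0000,0.0000); lever o_n−o_2 = (-2.2321,-7.0000,0.1340)
cross product → J_v[:, 2] = (-0.1340,-0.0000,-2.2321)
J_ω[:, 2] = z_2
entry J[0][2] = -0.1340

-0.134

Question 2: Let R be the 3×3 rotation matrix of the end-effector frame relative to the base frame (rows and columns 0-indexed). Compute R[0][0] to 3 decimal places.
End-effector x-axis (col 0 of R) = (-0.8660,0.0000,0.5000)
R[0][0] = -0.8660

-0.866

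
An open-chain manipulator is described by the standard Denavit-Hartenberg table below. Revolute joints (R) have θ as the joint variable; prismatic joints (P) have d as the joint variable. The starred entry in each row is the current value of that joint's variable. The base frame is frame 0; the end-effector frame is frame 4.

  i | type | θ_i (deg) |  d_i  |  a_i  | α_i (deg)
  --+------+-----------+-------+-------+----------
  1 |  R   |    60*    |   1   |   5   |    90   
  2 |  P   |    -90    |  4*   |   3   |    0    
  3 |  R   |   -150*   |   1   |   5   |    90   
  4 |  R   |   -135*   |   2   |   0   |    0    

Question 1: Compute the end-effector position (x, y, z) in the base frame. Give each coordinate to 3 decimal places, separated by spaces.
after link 1: o_1 = (2.5000, 4.3301, 1.0000)
after link 2: o_2 = (5.9641, 2.3301, -2.0000)
after link 3: o_3 = (5.5801, -0.3349, 2.3301)
after link 4: o_4 = (6.4462, 1.1651, 3.3301)

6.446 1.165 3.330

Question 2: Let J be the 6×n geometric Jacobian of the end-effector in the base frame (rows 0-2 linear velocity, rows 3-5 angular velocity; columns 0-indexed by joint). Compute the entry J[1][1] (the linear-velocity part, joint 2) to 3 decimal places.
-0.500

prismatic axis z_1 = (0.8660,-0.5000,0.0000)
J_v[:, 1] = z_1; J_ω[:, 1] = (0,0,0)
entry J[1][1] = -0.5000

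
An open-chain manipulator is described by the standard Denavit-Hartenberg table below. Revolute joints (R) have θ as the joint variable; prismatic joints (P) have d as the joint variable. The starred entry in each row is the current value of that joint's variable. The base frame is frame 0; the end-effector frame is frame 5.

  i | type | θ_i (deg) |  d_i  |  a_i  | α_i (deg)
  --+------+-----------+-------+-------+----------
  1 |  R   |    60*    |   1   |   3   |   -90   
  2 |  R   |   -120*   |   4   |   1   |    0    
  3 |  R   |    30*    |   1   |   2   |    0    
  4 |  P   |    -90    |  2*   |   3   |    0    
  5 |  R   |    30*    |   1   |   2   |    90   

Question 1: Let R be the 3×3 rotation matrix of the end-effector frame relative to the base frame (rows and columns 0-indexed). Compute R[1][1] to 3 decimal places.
End-effector y-axis (col 1 of R) = (-0.8660,0.5000,0.0000)
R[1][1] = 0.5000

0.500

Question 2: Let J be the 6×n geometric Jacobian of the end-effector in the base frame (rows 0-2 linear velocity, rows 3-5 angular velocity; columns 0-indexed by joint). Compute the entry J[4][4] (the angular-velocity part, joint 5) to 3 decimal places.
axis z_4 = (-0.8660,0.5000,0.0000); lever o_n−o_4 = (-1.7321,-1.0000,1.0000)
cross product → J_v[:, 4] = (0.5000,0.8660,1.7321)
J_ω[:, 4] = z_4
entry J[4][4] = 0.5000

0.500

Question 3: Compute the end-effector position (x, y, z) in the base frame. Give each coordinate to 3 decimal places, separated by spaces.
after link 1: o_1 = (1.5000, 2.5981, 1.0000)
after link 2: o_2 = (-2.2141, 4.1651, 1.8660)
after link 3: o_3 = (-3.0801, 4.6651, 3.8660)
after link 4: o_4 = (-6.3122, 3.0670, 3.8660)
after link 5: o_5 = (-8.0442, 2.0670, 4.8660)

-8.044 2.067 4.866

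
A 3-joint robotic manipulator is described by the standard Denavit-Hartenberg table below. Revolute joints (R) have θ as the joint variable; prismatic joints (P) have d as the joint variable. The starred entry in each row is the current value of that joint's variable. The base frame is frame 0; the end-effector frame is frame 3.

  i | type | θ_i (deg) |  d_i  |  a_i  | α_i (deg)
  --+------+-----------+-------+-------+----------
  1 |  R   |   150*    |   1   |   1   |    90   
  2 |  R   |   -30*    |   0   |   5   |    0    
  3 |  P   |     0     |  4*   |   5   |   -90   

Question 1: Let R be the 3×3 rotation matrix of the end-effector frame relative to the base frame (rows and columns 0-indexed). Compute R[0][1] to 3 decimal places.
End-effector y-axis (col 1 of R) = (-0.5000,-0.8660,-0.0000)
R[0][1] = -0.5000

-0.500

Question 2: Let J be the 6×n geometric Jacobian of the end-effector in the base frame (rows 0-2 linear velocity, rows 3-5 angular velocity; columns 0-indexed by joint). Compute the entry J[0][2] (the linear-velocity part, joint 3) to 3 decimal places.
0.500

prismatic axis z_2 = (0.5000,0.8660,0.0000)
J_v[:, 2] = z_2; J_ω[:, 2] = (0,0,0)
entry J[0][2] = 0.5000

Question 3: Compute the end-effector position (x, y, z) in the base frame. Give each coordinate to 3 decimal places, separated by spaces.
after link 1: o_1 = (-0.8660, 0.5000, 1.0000)
after link 2: o_2 = (-4.6160, 2.6651, -1.5000)
after link 3: o_3 = (-6.3660, 8.2942, -4.0000)

-6.366 8.294 -4.000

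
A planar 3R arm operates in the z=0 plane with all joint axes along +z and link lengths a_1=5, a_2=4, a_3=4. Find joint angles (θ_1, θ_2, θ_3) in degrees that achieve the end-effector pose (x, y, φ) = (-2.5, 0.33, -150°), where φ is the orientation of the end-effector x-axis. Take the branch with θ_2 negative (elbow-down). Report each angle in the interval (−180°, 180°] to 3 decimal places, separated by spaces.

119.999 -150.002 -119.997

wrist centre = target − a_3·(cos φ, sin φ) = (0.9641, 2.3300)
cos θ_2 = (6.3584−5²−4²)/(2·5·4) = -0.8660; θ_2 = -150.0017° (elbow-down)
β = atan2(2.3300,0.9641) = 67.5213°; ψ = atan2(-1.9999,1.5358) = -52.4772°
θ_1 = β − ψ = 119.9985°
θ_3 = φ − θ_1 − θ_2 = -119.9968° (wrapped to (-180°,180°])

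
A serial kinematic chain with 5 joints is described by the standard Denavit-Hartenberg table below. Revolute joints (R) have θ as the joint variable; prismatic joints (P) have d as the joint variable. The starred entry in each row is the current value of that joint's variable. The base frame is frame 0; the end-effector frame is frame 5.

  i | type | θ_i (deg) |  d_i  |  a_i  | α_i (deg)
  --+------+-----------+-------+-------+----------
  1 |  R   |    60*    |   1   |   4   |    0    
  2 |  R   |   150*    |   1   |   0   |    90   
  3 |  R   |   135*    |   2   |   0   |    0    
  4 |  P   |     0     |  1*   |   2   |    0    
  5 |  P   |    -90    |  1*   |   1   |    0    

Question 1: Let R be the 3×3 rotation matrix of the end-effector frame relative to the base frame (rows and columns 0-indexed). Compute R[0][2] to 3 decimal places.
-0.500

End-effector z-axis (col 2 of R) = (-0.5000,0.8660,0.0000)
R[0][2] = -0.5000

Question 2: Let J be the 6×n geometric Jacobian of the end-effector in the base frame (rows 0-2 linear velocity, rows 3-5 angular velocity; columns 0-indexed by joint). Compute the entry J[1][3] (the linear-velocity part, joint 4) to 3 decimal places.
prismatic axis z_3 = (-0.5000,0.8660,0.0000)
J_v[:, 3] = z_3; J_ω[:, 3] = (0,0,0)
entry J[1][3] = 0.8660

0.866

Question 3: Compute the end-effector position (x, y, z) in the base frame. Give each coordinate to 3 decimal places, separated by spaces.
after link 1: o_1 = (2.0000, 3.4641, 1.0000)
after link 2: o_2 = (2.0000, 3.4641, 2.0000)
after link 3: o_3 = (1.0000, 5.1962, 2.0000)
after link 4: o_4 = (1.7247, 6.7693, 3.4142)
after link 5: o_5 = (0.6124, 7.2818, 4.1213)

0.612 7.282 4.121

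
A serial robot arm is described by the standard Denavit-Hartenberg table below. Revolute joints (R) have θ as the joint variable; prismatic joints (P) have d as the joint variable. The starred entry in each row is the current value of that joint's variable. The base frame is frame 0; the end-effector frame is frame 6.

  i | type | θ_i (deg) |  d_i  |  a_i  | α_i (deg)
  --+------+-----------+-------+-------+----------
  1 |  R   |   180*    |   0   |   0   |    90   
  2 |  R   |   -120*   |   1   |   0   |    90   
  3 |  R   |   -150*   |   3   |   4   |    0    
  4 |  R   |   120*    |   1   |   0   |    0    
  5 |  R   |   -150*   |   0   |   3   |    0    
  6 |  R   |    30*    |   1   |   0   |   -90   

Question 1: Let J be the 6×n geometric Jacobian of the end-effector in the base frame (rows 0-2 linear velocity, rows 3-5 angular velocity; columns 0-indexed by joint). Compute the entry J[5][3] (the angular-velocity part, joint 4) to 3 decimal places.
axis z_3 = (0.8660,-0.0000,0.5000); lever o_n−o_3 = (0.2321,0.0000,3.5981)
cross product → J_v[:, 3] = (-0.0000,-3.0000,0.0000)
J_ω[:, 3] = z_3
entry J[5][3] = 0.5000

0.500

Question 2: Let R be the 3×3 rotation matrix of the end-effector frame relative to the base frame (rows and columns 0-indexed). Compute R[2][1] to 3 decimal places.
End-effector y-axis (col 1 of R) = (-0.8660,0.0000,-0.5000)
R[2][1] = -0.5000

-0.500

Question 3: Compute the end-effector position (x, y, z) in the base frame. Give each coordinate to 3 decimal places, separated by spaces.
after link 1: o_1 = (0.0000, 0.0000, 0.0000)
after link 2: o_2 = (0.0000, 1.0000, 0.0000)
after link 3: o_3 = (0.8660, -1.0000, 4.5000)
after link 4: o_4 = (1.7321, -1.0000, 5.0000)
after link 5: o_5 = (0.2321, -1.0000, 7.5981)
after link 6: o_6 = (1.0981, -1.0000, 8.0981)

1.098 -1.000 8.098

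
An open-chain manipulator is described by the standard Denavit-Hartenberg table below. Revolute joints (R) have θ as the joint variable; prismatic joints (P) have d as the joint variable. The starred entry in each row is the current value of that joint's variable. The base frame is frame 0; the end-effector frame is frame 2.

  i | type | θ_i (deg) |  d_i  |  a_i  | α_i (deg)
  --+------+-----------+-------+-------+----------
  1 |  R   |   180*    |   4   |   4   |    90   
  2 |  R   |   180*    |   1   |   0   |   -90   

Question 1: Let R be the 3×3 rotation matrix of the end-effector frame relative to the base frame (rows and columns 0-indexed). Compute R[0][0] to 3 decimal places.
1.000

End-effector x-axis (col 0 of R) = (1.0000,-0.0000,0.0000)
R[0][0] = 1.0000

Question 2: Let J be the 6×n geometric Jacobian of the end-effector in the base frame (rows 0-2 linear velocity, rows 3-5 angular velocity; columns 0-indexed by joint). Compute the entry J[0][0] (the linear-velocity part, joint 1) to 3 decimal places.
axis z_0 = ẑ; lever o_n−o_0 = (-4.0000,1.0000,4.0000)
cross product → J_v[:, 0] = (-1.0000,-4.0000,0.0000)
J_ω[:, 0] = z_0
entry J[0][0] = -1.0000

-1.000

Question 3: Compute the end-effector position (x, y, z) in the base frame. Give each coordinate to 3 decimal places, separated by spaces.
-4.000 1.000 4.000

after link 1: o_1 = (-4.0000, 0.0000, 4.0000)
after link 2: o_2 = (-4.0000, 1.0000, 4.0000)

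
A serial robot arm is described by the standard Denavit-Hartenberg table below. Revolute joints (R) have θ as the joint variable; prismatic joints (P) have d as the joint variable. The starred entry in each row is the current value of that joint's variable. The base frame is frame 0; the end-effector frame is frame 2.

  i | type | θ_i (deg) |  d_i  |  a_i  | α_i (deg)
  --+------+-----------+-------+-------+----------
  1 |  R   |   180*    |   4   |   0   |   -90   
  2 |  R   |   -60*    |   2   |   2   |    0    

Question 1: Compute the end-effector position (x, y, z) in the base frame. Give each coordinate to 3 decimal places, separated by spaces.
after link 1: o_1 = (0.0000, 0.0000, 4.0000)
after link 2: o_2 = (-1.0000, -2.0000, 5.7321)

-1.000 -2.000 5.732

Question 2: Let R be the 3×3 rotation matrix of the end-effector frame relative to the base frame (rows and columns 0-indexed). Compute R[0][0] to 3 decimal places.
End-effector x-axis (col 0 of R) = (-0.5000,0.0000,0.8660)
R[0][0] = -0.5000

-0.500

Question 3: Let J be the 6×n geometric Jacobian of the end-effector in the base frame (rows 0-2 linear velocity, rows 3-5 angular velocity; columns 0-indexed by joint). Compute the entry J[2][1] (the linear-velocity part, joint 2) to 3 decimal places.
axis z_1 = (-0.0000,-1.0000,0.0000); lever o_n−o_1 = (-1.0000,-2.0000,1.7321)
cross product → J_v[:, 1] = (-1.7321,0.0000,-1.0000)
J_ω[:, 1] = z_1
entry J[2][1] = -1.0000

-1.000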